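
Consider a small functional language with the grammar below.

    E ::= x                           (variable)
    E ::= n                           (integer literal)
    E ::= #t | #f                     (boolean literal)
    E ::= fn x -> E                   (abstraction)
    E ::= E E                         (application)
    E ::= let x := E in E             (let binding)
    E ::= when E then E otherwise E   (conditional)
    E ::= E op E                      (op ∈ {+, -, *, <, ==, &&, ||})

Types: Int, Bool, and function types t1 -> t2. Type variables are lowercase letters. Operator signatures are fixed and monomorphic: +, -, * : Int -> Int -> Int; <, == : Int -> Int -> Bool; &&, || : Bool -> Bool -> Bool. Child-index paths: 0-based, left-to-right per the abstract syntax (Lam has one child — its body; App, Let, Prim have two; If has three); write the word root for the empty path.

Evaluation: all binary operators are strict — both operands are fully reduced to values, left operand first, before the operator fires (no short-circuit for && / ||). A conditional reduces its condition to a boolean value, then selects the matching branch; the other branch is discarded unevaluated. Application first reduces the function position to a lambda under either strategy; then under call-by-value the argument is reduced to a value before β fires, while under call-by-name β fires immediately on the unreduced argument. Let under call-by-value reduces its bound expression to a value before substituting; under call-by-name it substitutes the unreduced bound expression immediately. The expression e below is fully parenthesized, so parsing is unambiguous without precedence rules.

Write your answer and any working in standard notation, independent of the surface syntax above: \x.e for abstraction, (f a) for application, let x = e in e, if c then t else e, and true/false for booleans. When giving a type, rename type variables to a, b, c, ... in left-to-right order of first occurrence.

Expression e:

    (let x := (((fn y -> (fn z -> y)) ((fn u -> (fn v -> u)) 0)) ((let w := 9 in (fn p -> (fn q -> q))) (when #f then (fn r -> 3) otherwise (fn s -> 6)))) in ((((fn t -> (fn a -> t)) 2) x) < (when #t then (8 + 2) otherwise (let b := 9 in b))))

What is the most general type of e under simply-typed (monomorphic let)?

Derivation:
y : a
\z._ : b -> a
\y._ : a -> b -> a
u : c
\v._ : d -> c
\u._ : c -> d -> c
  unify c -> d -> c ~ Int -> e
  unify c ~ Int
  unify d -> Int ~ e
_ _ : d -> Int
  unify a -> b -> a ~ (d -> Int) -> f
  unify a ~ d -> Int
  unify b -> d -> Int ~ f
_ _ : b -> d -> Int
let w : Int
q : h
\q._ : h -> h
\p._ : g -> h -> h
  unify Bool ~ Bool
\r._ : i -> Int
\s._ : j -> Int
  unify i -> Int ~ j -> Int
  unify i ~ j
  unify Int ~ Int
  unify g -> h -> h ~ (j -> Int) -> k
  unify g ~ j -> Int
  unify h -> h ~ k
_ _ : h -> h
  unify b -> d -> Int ~ (h -> h) -> l
  unify b ~ h -> h
  unify d -> Int ~ l
_ _ : d -> Int
let x : d -> Int
t : m
\a._ : n -> m
\t._ : m -> n -> m
  unify m -> n -> m ~ Int -> o
  unify m ~ Int
  unify n -> Int ~ o
_ _ : n -> Int
x : d -> Int
  unify n -> Int ~ (d -> Int) -> p
  unify n ~ d -> Int
  unify Int ~ p
_ _ : Int
  unify Int ~ Int
  unify Bool ~ Bool
  unify Int ~ Int
  unify Int ~ Int
let b : Int
b : Int
  unify Int ~ Int
  unify Int ~ Int

Answer: Bool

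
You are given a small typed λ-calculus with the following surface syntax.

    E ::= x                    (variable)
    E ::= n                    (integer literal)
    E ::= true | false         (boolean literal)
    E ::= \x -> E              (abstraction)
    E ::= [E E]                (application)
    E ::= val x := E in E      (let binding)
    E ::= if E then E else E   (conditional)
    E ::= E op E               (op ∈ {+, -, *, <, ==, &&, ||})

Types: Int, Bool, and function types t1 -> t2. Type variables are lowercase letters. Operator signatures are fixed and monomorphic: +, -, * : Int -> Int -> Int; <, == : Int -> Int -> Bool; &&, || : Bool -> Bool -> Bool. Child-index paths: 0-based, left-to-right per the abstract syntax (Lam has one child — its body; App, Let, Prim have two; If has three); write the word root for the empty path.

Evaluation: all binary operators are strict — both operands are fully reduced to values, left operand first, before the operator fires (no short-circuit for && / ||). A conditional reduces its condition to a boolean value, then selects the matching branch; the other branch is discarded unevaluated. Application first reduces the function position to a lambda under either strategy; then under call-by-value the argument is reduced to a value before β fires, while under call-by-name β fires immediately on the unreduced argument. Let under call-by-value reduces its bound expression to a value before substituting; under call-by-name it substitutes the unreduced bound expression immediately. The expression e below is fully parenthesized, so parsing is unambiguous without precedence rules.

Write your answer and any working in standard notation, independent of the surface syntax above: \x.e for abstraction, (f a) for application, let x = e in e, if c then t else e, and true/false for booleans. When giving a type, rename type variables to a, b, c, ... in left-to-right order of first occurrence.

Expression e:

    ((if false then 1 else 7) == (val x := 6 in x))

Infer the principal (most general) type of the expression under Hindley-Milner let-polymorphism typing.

Trace:
  unify Bool ~ Bool
  unify Int ~ Int
  unify Int ~ Int
let x : Int
x : Int
  unify Int ~ Int

Answer: Bool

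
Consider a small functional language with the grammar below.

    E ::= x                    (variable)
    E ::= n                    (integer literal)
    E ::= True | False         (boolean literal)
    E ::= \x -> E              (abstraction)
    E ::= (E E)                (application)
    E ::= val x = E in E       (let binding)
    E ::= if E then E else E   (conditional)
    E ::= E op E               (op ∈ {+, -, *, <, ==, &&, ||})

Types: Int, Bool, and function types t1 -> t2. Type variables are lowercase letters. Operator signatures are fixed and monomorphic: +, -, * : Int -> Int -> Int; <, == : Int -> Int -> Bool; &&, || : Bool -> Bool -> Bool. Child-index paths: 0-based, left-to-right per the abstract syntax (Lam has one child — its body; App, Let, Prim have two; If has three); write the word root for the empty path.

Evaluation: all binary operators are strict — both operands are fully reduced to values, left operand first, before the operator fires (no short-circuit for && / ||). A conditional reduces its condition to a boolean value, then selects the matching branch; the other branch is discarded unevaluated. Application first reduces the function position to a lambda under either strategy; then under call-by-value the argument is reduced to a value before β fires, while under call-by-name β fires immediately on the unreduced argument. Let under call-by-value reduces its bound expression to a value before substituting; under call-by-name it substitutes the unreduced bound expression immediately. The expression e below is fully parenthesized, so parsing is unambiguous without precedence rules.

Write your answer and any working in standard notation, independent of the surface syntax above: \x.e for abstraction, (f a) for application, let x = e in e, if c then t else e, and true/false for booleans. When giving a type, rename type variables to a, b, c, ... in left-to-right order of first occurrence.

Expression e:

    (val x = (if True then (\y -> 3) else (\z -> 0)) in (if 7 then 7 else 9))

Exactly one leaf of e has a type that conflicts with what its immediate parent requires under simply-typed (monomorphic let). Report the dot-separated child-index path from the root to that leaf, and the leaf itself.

Working:
  unify Bool ~ Bool
\y._ : a -> Int
\z._ : b -> Int
  unify a -> Int ~ b -> Int
  unify a ~ b
  unify Int ~ Int
let x : b -> Int
  unify Int ~ Bool
  FAIL: mismatch Int ~ Bool

Answer: 1.0 : 7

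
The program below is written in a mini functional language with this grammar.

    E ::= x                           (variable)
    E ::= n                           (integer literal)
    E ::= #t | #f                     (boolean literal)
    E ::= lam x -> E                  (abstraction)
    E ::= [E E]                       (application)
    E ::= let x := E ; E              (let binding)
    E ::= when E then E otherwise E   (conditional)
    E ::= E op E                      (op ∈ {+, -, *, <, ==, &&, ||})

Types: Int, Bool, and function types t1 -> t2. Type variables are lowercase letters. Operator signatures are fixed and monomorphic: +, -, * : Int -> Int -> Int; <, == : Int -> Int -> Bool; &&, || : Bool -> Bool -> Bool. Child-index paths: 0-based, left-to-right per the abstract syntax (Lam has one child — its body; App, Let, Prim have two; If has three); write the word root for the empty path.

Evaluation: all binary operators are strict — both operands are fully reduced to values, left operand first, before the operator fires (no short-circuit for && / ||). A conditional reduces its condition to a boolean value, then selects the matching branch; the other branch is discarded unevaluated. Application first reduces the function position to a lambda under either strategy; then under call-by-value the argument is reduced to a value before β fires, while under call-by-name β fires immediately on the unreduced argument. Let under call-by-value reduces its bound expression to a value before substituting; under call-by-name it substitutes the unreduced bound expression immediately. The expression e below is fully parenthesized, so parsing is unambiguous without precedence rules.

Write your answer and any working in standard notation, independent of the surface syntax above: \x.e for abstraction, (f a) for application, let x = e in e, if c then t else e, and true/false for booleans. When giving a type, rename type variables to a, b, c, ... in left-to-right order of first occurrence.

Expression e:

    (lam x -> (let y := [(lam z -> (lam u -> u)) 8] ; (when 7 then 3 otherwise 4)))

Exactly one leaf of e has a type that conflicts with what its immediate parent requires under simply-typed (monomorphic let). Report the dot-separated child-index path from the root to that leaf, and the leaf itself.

Answer: 0.1.0 : 7

Working:
u : c
\u._ : c -> c
\z._ : b -> c -> c
  unify b -> c -> c ~ Int -> d
  unify b ~ Int
  unify c -> c ~ d
_ _ : c -> c
let y : c -> c
  unify Int ~ Bool
  FAIL: mismatch Int ~ Bool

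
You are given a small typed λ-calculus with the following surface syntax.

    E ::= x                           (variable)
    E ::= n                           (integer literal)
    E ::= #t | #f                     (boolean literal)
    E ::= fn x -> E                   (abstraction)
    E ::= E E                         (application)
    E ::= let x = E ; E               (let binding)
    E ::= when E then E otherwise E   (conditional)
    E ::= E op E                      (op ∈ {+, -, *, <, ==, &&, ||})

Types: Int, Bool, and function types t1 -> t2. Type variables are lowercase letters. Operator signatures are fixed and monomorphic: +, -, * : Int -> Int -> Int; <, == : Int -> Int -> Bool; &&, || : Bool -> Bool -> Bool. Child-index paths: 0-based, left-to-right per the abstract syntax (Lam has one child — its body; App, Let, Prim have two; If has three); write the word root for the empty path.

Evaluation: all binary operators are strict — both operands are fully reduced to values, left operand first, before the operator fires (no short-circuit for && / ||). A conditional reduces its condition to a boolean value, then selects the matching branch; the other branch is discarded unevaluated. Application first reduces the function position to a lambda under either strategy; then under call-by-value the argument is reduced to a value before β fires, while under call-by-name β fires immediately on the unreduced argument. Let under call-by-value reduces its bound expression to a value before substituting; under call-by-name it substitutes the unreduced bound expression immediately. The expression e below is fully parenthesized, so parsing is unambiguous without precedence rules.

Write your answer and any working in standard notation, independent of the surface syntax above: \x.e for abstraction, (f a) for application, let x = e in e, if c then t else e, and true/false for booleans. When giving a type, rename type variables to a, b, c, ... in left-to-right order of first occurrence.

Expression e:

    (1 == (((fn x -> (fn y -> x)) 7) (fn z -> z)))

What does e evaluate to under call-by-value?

Derivation:
step 0: (1 == (((\x.(\y.x)) 7) (\z.z)))
step 1: [beta@1.0] (1 == ((\y.7) (\z.z)))
step 2: [beta@1] (1 == 7)
step 3: [delta@root] false

Answer: false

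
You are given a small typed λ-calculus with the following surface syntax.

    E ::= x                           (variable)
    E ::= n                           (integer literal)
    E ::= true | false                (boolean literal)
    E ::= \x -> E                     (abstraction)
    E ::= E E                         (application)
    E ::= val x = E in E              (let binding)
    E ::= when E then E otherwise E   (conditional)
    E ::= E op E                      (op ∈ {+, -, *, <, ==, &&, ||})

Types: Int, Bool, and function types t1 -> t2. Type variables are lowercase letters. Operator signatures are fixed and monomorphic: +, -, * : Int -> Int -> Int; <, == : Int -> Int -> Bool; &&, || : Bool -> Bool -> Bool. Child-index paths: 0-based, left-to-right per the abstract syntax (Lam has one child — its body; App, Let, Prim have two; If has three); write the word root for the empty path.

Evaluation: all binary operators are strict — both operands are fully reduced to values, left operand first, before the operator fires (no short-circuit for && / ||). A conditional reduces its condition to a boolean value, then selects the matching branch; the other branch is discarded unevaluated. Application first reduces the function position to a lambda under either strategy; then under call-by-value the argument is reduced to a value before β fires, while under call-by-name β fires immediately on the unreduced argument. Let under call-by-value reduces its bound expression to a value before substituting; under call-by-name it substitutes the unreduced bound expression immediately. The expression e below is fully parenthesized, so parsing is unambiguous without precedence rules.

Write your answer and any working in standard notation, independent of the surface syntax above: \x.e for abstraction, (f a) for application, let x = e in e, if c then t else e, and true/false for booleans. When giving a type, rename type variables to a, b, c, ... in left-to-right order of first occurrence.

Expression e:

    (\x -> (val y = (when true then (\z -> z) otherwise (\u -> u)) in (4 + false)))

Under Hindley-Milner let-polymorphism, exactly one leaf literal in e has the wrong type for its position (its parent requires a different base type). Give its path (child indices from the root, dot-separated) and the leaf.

Derivation:
  unify Bool ~ Bool
z : b
\z._ : b -> b
u : c
\u._ : c -> c
  unify b -> b ~ c -> c
  unify b ~ c
  unify c ~ c
let y : forall. c -> c
  unify Int ~ Int
  unify Bool ~ Int
  FAIL: mismatch Bool ~ Int

Answer: 0.1.1 : false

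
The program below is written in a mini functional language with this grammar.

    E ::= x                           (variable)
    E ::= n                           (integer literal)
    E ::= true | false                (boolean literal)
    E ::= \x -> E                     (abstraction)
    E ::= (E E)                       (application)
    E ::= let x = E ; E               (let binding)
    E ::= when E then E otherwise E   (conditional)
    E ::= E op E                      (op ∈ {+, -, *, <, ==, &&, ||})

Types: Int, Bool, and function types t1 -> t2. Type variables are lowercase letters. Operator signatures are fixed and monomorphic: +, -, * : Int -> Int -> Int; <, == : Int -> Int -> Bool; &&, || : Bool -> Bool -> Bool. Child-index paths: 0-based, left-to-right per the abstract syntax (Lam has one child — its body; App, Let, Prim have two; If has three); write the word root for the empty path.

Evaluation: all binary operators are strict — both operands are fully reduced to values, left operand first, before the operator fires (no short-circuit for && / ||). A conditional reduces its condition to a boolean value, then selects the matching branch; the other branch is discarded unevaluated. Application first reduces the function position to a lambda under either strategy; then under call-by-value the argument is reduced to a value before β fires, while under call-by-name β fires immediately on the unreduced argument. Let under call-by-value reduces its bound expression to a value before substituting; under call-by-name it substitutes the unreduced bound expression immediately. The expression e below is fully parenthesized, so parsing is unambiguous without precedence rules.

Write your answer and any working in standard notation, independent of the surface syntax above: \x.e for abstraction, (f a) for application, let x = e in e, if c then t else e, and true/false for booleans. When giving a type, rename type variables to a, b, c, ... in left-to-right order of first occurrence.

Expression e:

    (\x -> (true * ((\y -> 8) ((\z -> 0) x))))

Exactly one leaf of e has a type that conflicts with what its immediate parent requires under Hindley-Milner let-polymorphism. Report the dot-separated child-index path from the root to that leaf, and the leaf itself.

Trace:
  unify Bool ~ Int
  FAIL: mismatch Bool ~ Int

Answer: 0.0 : true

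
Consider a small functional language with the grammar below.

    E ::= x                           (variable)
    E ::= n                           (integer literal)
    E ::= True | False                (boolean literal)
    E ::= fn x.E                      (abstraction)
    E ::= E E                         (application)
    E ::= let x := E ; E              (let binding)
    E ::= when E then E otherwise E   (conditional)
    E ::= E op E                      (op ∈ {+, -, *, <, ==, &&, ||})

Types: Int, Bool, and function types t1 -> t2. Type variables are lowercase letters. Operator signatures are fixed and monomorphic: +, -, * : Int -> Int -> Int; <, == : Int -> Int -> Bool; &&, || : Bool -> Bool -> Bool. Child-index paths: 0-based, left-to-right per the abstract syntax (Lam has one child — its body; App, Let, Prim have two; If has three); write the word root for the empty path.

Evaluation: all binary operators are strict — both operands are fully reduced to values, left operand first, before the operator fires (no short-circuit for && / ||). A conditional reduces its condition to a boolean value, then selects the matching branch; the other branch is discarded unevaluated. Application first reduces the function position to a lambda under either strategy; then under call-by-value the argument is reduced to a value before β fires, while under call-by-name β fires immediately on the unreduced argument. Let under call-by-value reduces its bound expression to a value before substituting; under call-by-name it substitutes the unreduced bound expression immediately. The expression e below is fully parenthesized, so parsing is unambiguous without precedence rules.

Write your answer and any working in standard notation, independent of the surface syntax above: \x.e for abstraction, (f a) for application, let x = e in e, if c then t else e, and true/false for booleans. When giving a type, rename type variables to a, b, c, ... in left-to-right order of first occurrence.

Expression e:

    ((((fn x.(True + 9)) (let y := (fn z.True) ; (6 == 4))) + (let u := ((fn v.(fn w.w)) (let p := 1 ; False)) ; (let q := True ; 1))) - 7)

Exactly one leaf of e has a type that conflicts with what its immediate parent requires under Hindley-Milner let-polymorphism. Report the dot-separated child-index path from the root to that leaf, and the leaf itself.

Trace:
  unify Bool ~ Int
  FAIL: mismatch Bool ~ Int

Answer: 0.0.0.0.0 : true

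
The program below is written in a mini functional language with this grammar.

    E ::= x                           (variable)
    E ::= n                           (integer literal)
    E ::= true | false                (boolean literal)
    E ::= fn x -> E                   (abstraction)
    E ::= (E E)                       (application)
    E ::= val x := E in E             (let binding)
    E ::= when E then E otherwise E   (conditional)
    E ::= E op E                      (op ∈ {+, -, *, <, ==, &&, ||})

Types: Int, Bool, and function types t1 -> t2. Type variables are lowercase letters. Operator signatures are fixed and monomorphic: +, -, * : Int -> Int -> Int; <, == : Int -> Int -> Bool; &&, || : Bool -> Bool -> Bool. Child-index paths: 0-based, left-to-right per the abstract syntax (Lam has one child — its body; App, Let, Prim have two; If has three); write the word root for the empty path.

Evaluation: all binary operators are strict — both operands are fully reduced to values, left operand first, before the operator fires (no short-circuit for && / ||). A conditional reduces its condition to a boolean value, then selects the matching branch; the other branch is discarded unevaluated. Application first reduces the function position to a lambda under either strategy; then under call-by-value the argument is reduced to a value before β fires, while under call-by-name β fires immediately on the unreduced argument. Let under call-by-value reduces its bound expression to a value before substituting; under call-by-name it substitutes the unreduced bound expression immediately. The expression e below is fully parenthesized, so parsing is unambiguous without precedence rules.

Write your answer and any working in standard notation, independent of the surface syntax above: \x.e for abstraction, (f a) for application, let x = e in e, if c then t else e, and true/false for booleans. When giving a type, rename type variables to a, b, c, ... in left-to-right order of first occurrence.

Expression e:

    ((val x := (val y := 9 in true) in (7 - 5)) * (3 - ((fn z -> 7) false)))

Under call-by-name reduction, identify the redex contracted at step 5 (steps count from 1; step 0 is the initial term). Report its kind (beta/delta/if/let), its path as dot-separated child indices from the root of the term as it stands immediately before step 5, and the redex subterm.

Answer: delta at root : (2 * -4)

Derivation:
step 0: ((let x = (let y = 9 in true) in (7 - 5)) * (3 - ((\z.7) false)))
step 1: [let@0] ((7 - 5) * (3 - ((\z.7) false)))
step 2: [delta@0] (2 * (3 - ((\z.7) false)))
step 3: [beta@1.1] (2 * (3 - 7))
step 4: [delta@1] (2 * -4)
step 5: [delta@root] -8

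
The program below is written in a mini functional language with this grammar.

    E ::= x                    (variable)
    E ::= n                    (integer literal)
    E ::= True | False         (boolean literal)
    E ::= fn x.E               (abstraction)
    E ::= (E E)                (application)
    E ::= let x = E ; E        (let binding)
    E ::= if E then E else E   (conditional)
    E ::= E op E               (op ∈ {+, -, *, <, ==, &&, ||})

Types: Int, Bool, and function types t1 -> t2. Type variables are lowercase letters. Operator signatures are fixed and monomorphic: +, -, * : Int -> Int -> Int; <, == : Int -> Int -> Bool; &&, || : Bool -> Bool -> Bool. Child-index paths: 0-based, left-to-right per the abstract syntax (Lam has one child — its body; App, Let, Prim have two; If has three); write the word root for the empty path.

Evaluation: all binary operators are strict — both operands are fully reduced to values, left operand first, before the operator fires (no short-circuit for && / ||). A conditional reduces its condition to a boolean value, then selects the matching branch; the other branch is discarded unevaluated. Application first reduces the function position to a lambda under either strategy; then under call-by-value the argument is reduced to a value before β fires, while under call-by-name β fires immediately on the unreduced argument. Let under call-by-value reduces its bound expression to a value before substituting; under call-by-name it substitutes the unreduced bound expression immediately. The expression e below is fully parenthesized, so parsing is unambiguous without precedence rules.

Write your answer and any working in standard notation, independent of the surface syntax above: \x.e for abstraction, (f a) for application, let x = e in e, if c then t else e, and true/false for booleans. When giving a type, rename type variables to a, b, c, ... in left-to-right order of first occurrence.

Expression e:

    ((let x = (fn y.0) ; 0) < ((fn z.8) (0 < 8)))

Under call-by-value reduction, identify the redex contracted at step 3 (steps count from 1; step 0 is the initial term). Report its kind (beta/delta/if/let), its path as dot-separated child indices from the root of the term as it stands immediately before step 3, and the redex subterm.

Answer: beta at 1 : ((\z.8) true)

Derivation:
step 0: ((let x = (\y.0) in 0) < ((\z.8) (0 < 8)))
step 1: [let@0] (0 < ((\z.8) (0 < 8)))
step 2: [delta@1.1] (0 < ((\z.8) true))
step 3: [beta@1] (0 < 8)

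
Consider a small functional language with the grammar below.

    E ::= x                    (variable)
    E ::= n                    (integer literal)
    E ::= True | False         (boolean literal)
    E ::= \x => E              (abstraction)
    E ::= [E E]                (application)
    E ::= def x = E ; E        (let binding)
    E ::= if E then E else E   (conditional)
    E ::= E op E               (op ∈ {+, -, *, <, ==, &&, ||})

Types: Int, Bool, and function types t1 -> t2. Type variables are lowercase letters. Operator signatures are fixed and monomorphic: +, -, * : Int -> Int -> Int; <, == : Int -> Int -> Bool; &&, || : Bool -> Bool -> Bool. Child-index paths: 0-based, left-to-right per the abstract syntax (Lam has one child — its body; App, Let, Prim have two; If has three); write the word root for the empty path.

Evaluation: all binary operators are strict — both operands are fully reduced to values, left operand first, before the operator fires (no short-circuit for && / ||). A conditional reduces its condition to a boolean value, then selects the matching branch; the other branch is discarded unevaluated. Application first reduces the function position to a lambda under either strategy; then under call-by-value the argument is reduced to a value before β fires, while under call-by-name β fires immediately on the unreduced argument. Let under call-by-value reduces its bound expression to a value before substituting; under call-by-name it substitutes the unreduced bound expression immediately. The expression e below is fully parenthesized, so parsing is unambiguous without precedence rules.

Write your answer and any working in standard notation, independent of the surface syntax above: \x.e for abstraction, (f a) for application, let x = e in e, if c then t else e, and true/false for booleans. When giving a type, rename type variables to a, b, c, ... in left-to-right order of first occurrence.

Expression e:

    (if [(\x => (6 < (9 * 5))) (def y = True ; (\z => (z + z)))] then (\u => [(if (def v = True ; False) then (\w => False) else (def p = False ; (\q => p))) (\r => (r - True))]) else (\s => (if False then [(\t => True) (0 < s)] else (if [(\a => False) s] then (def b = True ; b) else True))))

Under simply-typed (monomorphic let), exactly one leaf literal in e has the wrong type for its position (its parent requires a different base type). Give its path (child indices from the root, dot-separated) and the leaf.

Trace:
  unify Int ~ Int
  unify Int ~ Int
  unify Int ~ Int
  unify Int ~ Int
\x._ : a -> Bool
let y : Bool
z : b
  unify b ~ Int
z : Int
  unify Int ~ Int
\z._ : Int -> Int
  unify a -> Bool ~ (Int -> Int) -> c
  unify a ~ Int -> Int
  unify Bool ~ c
_ _ : Bool
  unify Bool ~ Bool
let v : Bool
  unify Bool ~ Bool
\w._ : e -> Bool
let p : Bool
p : Bool
\q._ : f -> Bool
  unify e -> Bool ~ f -> Bool
  unify e ~ f
  unify Bool ~ Bool
r : g
  unify g ~ Int
  unify Bool ~ Int
  FAIL: mismatch Bool ~ Int

Answer: 1.0.1.0.1 : true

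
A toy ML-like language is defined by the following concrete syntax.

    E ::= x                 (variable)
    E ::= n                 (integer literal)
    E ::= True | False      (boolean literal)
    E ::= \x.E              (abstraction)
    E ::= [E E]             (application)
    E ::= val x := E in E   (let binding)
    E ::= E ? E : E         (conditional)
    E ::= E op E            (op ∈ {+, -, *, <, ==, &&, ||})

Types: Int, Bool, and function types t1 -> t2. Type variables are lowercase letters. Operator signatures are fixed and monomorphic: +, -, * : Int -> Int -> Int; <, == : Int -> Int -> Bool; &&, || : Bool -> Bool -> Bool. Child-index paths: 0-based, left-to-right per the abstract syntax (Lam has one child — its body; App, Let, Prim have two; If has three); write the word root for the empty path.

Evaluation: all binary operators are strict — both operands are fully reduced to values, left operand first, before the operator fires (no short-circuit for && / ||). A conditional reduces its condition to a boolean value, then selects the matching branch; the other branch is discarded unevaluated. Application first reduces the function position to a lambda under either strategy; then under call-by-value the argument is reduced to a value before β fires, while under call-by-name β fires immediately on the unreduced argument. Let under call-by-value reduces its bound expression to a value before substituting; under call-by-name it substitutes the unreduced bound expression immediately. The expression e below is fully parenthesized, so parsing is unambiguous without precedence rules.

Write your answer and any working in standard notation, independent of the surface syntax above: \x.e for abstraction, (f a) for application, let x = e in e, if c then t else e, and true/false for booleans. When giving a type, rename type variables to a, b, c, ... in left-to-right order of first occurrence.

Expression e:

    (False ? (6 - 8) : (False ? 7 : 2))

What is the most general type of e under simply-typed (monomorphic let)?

Answer: Int

Trace:
  unify Bool ~ Bool
  unify Int ~ Int
  unify Int ~ Int
  unify Bool ~ Bool
  unify Int ~ Int
  unify Int ~ Int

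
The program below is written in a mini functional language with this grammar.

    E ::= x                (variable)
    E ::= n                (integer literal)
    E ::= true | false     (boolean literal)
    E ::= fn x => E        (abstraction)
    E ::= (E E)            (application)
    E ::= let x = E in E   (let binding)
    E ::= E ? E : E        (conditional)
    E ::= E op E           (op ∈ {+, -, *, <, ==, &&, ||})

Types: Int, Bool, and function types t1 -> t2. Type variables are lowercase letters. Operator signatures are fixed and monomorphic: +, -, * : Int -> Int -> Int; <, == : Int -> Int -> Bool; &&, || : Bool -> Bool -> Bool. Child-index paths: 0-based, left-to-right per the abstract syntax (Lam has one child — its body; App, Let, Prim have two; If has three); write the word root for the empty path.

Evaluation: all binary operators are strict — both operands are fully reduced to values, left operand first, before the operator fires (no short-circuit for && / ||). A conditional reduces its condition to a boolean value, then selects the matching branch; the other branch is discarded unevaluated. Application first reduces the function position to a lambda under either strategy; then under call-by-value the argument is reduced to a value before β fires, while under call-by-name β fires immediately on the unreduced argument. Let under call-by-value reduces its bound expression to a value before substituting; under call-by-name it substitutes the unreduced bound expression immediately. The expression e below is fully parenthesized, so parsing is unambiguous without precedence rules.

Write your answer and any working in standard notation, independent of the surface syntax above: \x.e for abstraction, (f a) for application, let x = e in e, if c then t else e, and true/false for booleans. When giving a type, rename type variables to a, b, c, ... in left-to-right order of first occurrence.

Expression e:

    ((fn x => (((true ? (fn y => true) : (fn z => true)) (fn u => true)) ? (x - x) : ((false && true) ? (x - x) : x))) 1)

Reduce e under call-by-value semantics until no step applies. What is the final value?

Answer: 0

Trace:
step 0: ((\x.(if ((if true then (\y.true) else (\z.true)) (\u.true)) then (x - x) else (if (false && true) then (x - x) else x))) 1)
step 1: [beta@root] (if ((if true then (\y.true) else (\z.true)) (\u.true)) then (1 - 1) else (if (false && true) then (1 - 1) else 1))
step 2: [if@0.0] (if ((\y.true) (\u.true)) then (1 - 1) else (if (false && true) then (1 - 1) else 1))
step 3: [beta@0] (if true then (1 - 1) else (if (false && true) then (1 - 1) else 1))
step 4: [if@root] (1 - 1)
step 5: [delta@root] 0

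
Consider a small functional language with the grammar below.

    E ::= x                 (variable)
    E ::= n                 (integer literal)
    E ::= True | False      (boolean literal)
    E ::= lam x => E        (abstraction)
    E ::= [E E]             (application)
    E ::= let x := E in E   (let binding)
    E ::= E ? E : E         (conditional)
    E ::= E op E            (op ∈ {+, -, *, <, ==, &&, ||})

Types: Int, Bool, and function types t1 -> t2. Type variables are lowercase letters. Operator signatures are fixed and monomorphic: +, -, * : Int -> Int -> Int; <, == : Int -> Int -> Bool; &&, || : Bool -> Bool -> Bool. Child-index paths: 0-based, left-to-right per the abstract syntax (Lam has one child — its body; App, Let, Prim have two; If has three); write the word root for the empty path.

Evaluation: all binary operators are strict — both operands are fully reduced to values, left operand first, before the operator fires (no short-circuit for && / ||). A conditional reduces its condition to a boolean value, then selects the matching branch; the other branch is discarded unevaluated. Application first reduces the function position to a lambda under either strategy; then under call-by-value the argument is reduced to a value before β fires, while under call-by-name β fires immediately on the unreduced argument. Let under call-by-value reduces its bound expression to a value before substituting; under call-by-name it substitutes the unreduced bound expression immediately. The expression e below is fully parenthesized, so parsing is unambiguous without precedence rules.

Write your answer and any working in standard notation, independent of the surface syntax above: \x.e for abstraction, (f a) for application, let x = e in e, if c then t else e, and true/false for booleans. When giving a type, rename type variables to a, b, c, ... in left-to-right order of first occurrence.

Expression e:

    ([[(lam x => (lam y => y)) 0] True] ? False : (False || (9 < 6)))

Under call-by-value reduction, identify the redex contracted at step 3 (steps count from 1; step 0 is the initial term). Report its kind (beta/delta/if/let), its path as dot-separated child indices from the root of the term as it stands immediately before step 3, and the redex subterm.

Trace:
step 0: (if (((\x.(\y.y)) 0) true) then false else (false || (9 < 6)))
step 1: [beta@0.0] (if ((\y.y) true) then false else (false || (9 < 6)))
step 2: [beta@0] (if true then false else (false || (9 < 6)))
step 3: [if@root] false

Answer: if at root : (if true then false else (false || (9 < 6)))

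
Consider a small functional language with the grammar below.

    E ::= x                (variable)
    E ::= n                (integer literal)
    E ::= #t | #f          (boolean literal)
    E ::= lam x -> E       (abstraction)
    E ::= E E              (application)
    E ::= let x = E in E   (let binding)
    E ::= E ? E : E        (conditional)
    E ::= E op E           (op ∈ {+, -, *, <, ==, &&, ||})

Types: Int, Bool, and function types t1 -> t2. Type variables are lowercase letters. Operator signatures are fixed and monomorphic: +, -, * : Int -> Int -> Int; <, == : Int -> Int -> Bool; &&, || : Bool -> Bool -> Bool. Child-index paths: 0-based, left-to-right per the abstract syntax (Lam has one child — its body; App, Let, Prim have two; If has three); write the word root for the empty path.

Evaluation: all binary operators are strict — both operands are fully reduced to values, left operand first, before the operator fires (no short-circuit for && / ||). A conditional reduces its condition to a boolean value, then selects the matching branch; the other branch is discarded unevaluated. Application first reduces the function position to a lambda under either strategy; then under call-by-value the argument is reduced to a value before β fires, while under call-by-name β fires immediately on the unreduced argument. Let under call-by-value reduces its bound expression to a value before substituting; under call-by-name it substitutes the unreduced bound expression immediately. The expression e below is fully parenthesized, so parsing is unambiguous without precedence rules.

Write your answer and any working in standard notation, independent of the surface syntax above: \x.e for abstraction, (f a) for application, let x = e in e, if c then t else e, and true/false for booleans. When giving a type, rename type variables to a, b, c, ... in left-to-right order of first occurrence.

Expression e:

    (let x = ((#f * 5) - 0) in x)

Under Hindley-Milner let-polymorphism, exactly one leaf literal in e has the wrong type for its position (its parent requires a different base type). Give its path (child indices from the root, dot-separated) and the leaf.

Trace:
  unify Bool ~ Int
  FAIL: mismatch Bool ~ Int

Answer: 0.0.0 : false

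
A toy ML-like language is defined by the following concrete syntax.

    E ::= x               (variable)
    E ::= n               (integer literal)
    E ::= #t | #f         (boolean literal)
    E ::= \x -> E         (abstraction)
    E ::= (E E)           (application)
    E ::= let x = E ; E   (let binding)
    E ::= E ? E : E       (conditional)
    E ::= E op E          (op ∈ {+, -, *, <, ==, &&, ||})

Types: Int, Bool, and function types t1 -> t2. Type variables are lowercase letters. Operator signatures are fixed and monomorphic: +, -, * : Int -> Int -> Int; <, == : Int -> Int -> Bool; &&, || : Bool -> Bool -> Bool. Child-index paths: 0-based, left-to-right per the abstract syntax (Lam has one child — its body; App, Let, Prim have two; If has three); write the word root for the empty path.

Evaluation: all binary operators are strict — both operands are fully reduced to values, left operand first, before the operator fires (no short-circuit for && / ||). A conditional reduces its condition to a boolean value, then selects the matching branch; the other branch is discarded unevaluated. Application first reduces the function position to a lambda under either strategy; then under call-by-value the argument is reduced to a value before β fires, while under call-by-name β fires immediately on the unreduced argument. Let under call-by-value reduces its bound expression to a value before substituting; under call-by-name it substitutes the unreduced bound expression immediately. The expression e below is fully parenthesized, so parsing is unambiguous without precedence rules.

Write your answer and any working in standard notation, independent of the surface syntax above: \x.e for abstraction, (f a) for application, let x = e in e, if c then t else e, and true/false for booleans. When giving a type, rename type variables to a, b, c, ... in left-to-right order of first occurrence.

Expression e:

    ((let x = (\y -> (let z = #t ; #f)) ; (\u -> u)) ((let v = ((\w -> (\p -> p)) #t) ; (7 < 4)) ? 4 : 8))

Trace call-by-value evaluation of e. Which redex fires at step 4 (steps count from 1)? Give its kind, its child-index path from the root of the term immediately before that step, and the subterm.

Answer: delta at 1.0 : (7 < 4)

Derivation:
step 0: ((let x = (\y.(let z = true in false)) in (\u.u)) (if (let v = ((\w.(\p.p)) true) in (7 < 4)) then 4 else 8))
step 1: [let@0] ((\u.u) (if (let v = ((\w.(\p.p)) true) in (7 < 4)) then 4 else 8))
step 2: [beta@1.0.0] ((\u.u) (if (let v = (\p.p) in (7 < 4)) then 4 else 8))
step 3: [let@1.0] ((\u.u) (if (7 < 4) then 4 else 8))
step 4: [delta@1.0] ((\u.u) (if false then 4 else 8))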